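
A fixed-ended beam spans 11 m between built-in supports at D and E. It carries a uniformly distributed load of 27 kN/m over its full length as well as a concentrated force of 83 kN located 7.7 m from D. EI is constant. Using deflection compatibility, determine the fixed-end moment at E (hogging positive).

Release both end moments; the primary structure is a simply-supported span DE with redundants M_D and M_E.
Simple-span end rotations at D and E under the given loads:
  at D: UDL 27: wL³/(24EI) = 1497/EI
  at E: UDL 27: wL³/(24EI) = 1497/EI
  at D: point load 83 at a = 7.7: Pab(L + b)/(6LEI) = 457/EI
  at E: point load 83 at a = 7.7: Pab(L + a)/(6LEI) = 597.6/EI
  θ_D0 = 1954/EI,  θ_E0 = 2095/EI
Flexibility coefficients: a unit moment at one end gives L/(3EI) there and L/(6EI) at the far end, so f₁₁ = f₂₂ = 3.667/EI and f₁₂ = f₂₁ = 1.833/EI.
Compatibility — zero rotation at each built-in end:
  3.667 M_D + 1.833 M_E = 1954
  1.833 M_D + 3.667 M_E = 2095
Solving the pair gives M_D = 329.8 kN·m and M_E = 406.5 kN·m (hogging).

M_E = 406.5 kN·m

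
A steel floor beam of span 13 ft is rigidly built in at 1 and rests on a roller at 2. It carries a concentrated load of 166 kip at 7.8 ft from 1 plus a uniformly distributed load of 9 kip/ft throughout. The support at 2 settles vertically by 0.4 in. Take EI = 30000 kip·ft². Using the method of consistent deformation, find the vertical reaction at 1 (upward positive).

Choose R_2 as the redundant. The primary structure is the cantilever fixed at 1.
Deflection at 2 on the released cantilever, summing each load's contribution:
  point load 166 at a = 7.8: Pa²(3L − a)/(6EI) = 52517/EI
  UDL 9: wL⁴/(8EI) = 32131/EI
  δ_0 = 84648/EI
Flexibility coefficient — unit upward force at 2: δ_{22} = L³/(3EI) = 732.3/EI.
With EI = 30000 kip·ft²: δ_0 = 2.8216 ft and δ_{22} = 0.024411 ft/kip.
Compatibility — the beam at 2 must follow the support down by 0.03333 ft: δ_0 − R_2·δ_{22} = 0.03333, so R_2 = (2.8216 − 0.03333)/0.024411 = 114.2 kip.
Vertical equilibrium: R_1 = ΣP − R_2 = 283 − 114.2 = 168.8 kip.

R_1 = 168.8 kip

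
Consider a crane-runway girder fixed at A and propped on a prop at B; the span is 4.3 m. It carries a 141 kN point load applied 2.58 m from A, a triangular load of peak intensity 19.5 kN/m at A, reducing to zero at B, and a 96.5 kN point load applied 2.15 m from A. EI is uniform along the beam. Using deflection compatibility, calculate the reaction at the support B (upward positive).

R_B = 99.45 kN

Release the roller at B. Primary structure: cantilever fixed at A.
Primary-structure tip deflection at B by superposition:
  point load 141 at a = 2.58: Pa²(3L − a)/(6EI) = 1614/EI
  triangular load, peak 19.5 at the fixed end: w₀L⁴/(30EI) = 222.2/EI
  point load 96.5 at a = 2.15: Pa²(3L − a)/(6EI) = 799.2/EI
  δ_0 = 2636/EI
Flexibility coefficient — unit upward force at B: δ_{BB} = L³/(3EI) = 26.5/EI.
Compatibility at B: δ_0 − R_B·δ_{BB} = 0, so R_B = 2636/26.5 = 99.45 kN.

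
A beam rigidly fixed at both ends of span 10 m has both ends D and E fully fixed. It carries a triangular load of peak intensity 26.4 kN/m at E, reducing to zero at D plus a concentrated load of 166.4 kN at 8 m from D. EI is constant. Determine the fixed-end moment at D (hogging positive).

Release both end moments; the primary structure is a simply-supported span DE with redundants M_D and M_E.
Simple-span end rotations at D and E under the given loads:
  at D: triangular load, peak 26.4: 7w₀L³/(360EI) = 513.3/EI
  at E: triangular load, peak 26.4: w₀L³/(45EI) = 586.7/EI
  at D: point load 166.4 at a = 8: Pab(L + b)/(6LEI) = 532.5/EI
  at E: point load 166.4 at a = 8: Pab(L + a)/(6LEI) = 798.7/EI
  θ_D0 = 1046/EI,  θ_E0 = 1385/EI
Flexibility coefficients: a unit moment at one end gives L/(3EI) there and L/(6EI) at the far end, so f₁₁ = f₂₂ = 3.333/EI and f₁₂ = f₂₁ = 1.667/EI.
Compatibility — zero rotation at each built-in end:
  3.333 M_D + 1.667 M_E = 1046
  1.667 M_D + 3.333 M_E = 1385
Solving the pair gives M_D = 141.2 kN·m and M_E = 345 kN·m (hogging).

M_D = 141.2 kN·m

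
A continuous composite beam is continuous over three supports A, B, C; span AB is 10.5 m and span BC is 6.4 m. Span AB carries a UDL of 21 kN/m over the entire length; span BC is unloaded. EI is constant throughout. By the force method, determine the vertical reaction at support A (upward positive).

Take M_B as the redundant. Released structure: two simple spans AB and BC with a hinge at B.
End slopes at the hinge B, treating each span as simply supported:
  span AB: UDL 21: wL³/(24EI) = 1013/EI
  relative rotation θ_0 = (1013 + 0)/EI = 1013/EI
A unit hogging moment at B produces rotation L₁/(3EI) + L₂/(3EI) = 5.633/EI.
Slope continuity at B: θ_0 = M_B·5.633/EI, so M_B = 1013/5.633 = 179.8 kN·m (hogging).
Span AB, ΣM about A with M_B applied at B: R_B^{AB}·10.5 = 1158 + 179.8, so R_B^{AB} = 127.4 kN and R_A = 220.5 − 127.4 = 93.13 kN.

R_A = 93.13 kN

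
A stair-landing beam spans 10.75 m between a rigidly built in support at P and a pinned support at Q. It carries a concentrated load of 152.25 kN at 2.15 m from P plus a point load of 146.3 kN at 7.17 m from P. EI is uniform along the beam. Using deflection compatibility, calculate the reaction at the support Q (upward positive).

Take the reaction at Q as the redundant and release it; the primary structure is a cantilever fixed at P.
Free-end deflection of the primary structure under the applied loading (downward +):
  point load 152.25 at a = 2.15: Pa²(3L − a)/(6EI) = 3531/EI
  point load 146.3 at a = 7.17: Pa²(3L − a)/(6EI) = 31438/EI
  δ_0 = 34969/EI
Tip deflection under a unit load at Q: L³/(3EI) = 414.1/EI.
The prop prevents deflection at Q: R_Q = δ_0/δ_{QQ} = 34969/414.1 = 84.45 kN.

R_Q = 84.45 kN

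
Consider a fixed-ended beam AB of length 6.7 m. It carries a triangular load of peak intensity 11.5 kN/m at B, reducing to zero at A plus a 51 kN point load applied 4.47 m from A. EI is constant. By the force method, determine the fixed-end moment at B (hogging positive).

Release both end moments; the primary structure is a simply-supported span AB with redundants M_A and M_B.
End rotations of the released simple span under the applied load (×1/EI):
  at A: triangular load, peak 11.5: 7w₀L³/(360EI) = 67.25/EI
  at B: triangular load, peak 11.5: w₀L³/(45EI) = 76.86/EI
  at A: point load 51 at a = 4.47: Pab(L + b)/(6LEI) = 112.9/EI
  at B: point load 51 at a = 4.47: Pab(L + a)/(6LEI) = 141.3/EI
  θ_A0 = 180.2/EI,  θ_B0 = 218.1/EI
Flexibility coefficients: a unit moment at one end gives L/(3EI) there and L/(6EI) at the far end, so f₁₁ = f₂₂ = 2.233/EI and f₁₂ = f₂₁ = 1.117/EI.
Compatibility — zero rotation at each built-in end:
  2.233 M_A + 1.117 M_B = 180.2
  1.117 M_A + 2.233 M_B = 218.1
Solving the pair gives M_A = 42.46 kN·m and M_B = 76.43 kN·m (hogging).

M_B = 76.43 kN·m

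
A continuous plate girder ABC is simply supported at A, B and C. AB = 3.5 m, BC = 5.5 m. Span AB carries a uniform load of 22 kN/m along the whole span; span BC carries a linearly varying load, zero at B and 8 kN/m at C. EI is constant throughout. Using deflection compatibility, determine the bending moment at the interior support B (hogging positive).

M_B = 21.73 kN·m

Release continuity at B by inserting a hinge; the redundant is the internal moment M_B. The primary structure is two simply-supported spans AB and BC.
End slopes at the hinge B, treating each span as simply supported:
  span AB: UDL 22: wL³/(24EI) = 39.3/EI
  span BC: triangular load, peak 8: 7w₀L³/(360EI) = 25.88/EI
  relative rotation θ_0 = (39.3 + 25.88)/EI = 65.18/EI
A unit hogging moment at B produces rotation L₁/(3EI) + L₂/(3EI) = 3/EI.
Slope continuity at B: θ_0 = M_B·3/EI, so M_B = 65.18/3 = 21.73 kN·m (hogging).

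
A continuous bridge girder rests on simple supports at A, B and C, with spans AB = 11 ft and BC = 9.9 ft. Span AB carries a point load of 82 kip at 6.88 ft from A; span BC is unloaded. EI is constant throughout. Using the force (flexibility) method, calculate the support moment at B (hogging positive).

Take M_B as the redundant. Released structure: two simple spans AB and BC with a hinge at B.
Rotations at B on the released spans (each span's end-slope, ×1/EI):
  span AB: point load 82 at a = 6.88: Pab(L + a)/(6LEI) = 629.7/EI
  relative rotation θ_0 = (629.7 + 0)/EI = 629.7/EI
A unit hogging moment at B produces rotation L₁/(3EI) + L₂/(3EI) = 6.967/EI.
Compatibility: M_B·(L₁+L₂)/(3EI) = θ_0, giving M_B = 90.39 kip·ft (hogging).

M_B = 90.39 kip·ft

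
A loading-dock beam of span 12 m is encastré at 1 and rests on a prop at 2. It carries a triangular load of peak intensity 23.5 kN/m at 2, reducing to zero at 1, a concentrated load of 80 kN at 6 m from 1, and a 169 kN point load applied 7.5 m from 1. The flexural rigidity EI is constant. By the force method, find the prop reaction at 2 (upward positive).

R_2 = 180.9 kN

Take the reaction at 2 as the redundant and release it; the primary structure is a cantilever fixed at 1.
Downward deflection at the released point 2 due to the loads:
  triangular load, peak 23.5 at the free end: 11w₀L⁴/(120EI) = 44669/EI
  point load 80 at a = 6: Pa²(3L − a)/(6EI) = 14400/EI
  point load 169 at a = 7.5: Pa²(3L − a)/(6EI) = 45155/EI
  δ_0 = 104223/EI
Flexibility coefficient — unit upward force at 2: δ_{22} = L³/(3EI) = 576/EI.
The prop prevents deflection at 2: R_2 = δ_0/δ_{22} = 104223/576 = 180.9 kN.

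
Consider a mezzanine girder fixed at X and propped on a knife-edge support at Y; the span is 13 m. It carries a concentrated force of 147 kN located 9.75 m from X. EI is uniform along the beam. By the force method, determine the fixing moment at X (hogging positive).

Remove the prop at Y; the released (primary) structure is a cantilever built in at X.
Deflection at Y on the released cantilever, summing each load's contribution:
  point load 147 at a = 9.75: Pa²(3L − a)/(6EI) = 68124/EI
Tip deflection under a unit load at Y: L³/(3EI) = 732.3/EI.
The prop prevents deflection at Y: R_Y = δ_0/δ_{YY} = 68124/732.3 = 93.02 kN.
Moment equilibrium about X: M_X = Σ(load moments about X) − R_Y·L = 1433 − 93.02×13 = 223.9 kN·m.

M_X = 223.9 kN·m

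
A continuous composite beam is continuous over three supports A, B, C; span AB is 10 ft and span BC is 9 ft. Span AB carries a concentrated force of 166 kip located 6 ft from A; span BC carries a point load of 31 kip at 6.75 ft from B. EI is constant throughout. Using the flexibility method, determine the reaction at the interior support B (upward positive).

Release continuity at B by inserting a hinge; the redundant is the internal moment M_B. The primary structure is two simply-supported spans AB and BC.
Discontinuity in slope at B on the released structure — sum the simple-span end rotations:
  span AB: point load 166 at a = 6: Pab(L + a)/(6LEI) = 1062/EI
  span BC: point load 31 at a = 6.75: Pab(L + b)/(6LEI) = 98.09/EI
  relative rotation θ_0 = (1062 + 98.09)/EI = 1160/EI
A unit hogging moment at B produces rotation L₁/(3EI) + L₂/(3EI) = 6.333/EI.
Slope continuity at B: θ_0 = M_B·6.333/EI, so M_B = 1160/6.333 = 183.2 kip·ft (hogging).
Span AB, ΣM about A with M_B applied at B: R_B^{AB}·10 = 996 + 183.2, so R_B^{AB} = 117.9 kip and R_A = 166 − 117.9 = 48.08 kip.
Span BC, ΣM about C: R_B^{BC}·9 = 69.75 + 183.2, so R_B^{BC} = 28.11 kip and R_C = 31 − 28.11 = 2.891 kip.
R_B = 117.9 + 28.11 = 146 kip.

R_B = 146 kip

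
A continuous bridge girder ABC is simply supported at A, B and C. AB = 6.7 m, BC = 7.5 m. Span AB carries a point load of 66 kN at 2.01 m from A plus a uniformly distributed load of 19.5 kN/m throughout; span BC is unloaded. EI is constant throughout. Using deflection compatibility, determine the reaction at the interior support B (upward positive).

R_B = 107.8 kN

Insert a hinge at B; M_B is the redundant, and each span becomes simply supported.
Discontinuity in slope at B on the released structure — sum the simple-span end rotations:
  span AB: point load 66 at a = 2.01: Pab(L + a)/(6LEI) = 134.8/EI
  span AB: UDL 19.5: wL³/(24EI) = 244.4/EI
  relative rotation θ_0 = (379.2 + 0)/EI = 379.2/EI
A unit hogging moment at B produces rotation L₁/(3EI) + L₂/(3EI) = 4.733/EI.
Compatibility: M_B·(L₁+L₂)/(3EI) = θ_0, giving M_B = 80.11 kN·m (hogging).
Span AB, ΣM about A with M_B applied at B: R_B^{AB}·6.7 = 570.3 + 80.11, so R_B^{AB} = 97.08 kN and R_A = 196.7 − 97.08 = 99.57 kN.
Span BC, ΣM about C: R_B^{BC}·7.5 = 0 + 80.11, so R_B^{BC} = 10.68 kN and R_C = 0 − 10.68 = -10.68 kN.
R_B = 97.08 + 10.68 = 107.8 kN.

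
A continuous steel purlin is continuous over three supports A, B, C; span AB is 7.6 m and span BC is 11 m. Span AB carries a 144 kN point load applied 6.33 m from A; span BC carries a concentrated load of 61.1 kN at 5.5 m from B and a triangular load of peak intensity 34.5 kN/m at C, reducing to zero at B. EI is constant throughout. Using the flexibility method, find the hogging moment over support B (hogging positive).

M_B = 275.6 kN·m

Take M_B as the redundant. Released structure: two simple spans AB and BC with a hinge at B.
Rotations at B on the released spans (each span's end-slope, ×1/EI):
  span AB: point load 144 at a = 6.33: Pab(L + a)/(6LEI) = 353.6/EI
  span BC: point load 61.1 at a = 5.5: Pab(L + b)/(6LEI) = 462.1/EI
  span BC: triangular load, peak 34.5: 7w₀L³/(360EI) = 892.9/EI
  relative rotation θ_0 = (353.6 + 1355)/EI = 1709/EI
A unit hogging moment at B produces rotation L₁/(3EI) + L₂/(3EI) = 6.2/EI.
Slope continuity at B: θ_0 = M_B·6.2/EI, so M_B = 1709/6.2 = 275.6 kN·m (hogging).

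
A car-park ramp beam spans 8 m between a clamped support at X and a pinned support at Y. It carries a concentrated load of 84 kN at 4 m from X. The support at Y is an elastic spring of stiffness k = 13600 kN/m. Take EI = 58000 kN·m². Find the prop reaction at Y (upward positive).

R_Y = 25.61 kN

Choose R_Y as the redundant. The primary structure is the cantilever fixed at X.
Primary-structure tip deflection at Y by superposition:
  point load 84 at a = 4: Pa²(3L − a)/(6EI) = 4480/EI
Tip deflection under a unit load at Y: L³/(3EI) = 170.7/EI.
With EI = 58000 kN·m²: δ_0 = 0.077241 m and δ_{YY} = 0.002943 m/kN.
Compatibility — the spring shortens by R_Y/k under the reaction it provides: δ_0 − R_Y·δ_{YY} = R_Y/k. With 1/k = 0.000074 m/kN, R_Y = δ_0 / (δ_{YY} + 1/k) = 0.077241 / (0.002943 + 0.000074) = 25.61 kN.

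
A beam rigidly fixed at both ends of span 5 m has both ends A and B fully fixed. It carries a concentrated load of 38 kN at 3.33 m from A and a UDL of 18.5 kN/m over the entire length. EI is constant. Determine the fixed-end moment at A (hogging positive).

M_A = 52.66 kN·m

Take the two fixed-end moments M_A, M_B as redundants; the released structure is the simple span AB.
Simple-span end rotations at A and B under the given loads:
  at A: point load 38 at a = 3.33: Pab(L + b)/(6LEI) = 46.98/EI
  at B: point load 38 at a = 3.33: Pab(L + a)/(6LEI) = 58.68/EI
  at A: UDL 18.5: wL³/(24EI) = 96.35/EI
  at B: UDL 18.5: wL³/(24EI) = 96.35/EI
  θ_A0 = 143.3/EI,  θ_B0 = 155/EI
Flexibility coefficients: a unit moment at one end gives L/(3EI) there and L/(6EI) at the far end, so f₁₁ = f₂₂ = 1.667/EI and f₁₂ = f₂₁ = 0.8333/EI.
Compatibility — zero rotation at each built-in end:
  1.667 M_A + 0.8333 M_B = 143.3
  0.8333 M_A + 1.667 M_B = 155
Solving the pair gives M_A = 52.66 kN·m and M_B = 66.69 kN·m (hogging).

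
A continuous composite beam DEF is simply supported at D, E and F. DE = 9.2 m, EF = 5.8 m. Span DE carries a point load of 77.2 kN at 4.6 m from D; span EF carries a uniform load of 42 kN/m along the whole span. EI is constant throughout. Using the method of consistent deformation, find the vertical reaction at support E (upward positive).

Release continuity at E by inserting a hinge; the redundant is the internal moment M_E. The primary structure is two simply-supported spans DE and EF.
Discontinuity in slope at E on the released structure — sum the simple-span end rotations:
  span DE: point load 77.2 at a = 4.6: Pab(L + a)/(6LEI) = 408.4/EI
  span EF: UDL 42: wL³/(24EI) = 341.4/EI
  relative rotation θ_0 = (408.4 + 341.4)/EI = 749.8/EI
A unit hogging moment at E produces rotation L₁/(3EI) + L₂/(3EI) = 5/EI.
Slope continuity at E: θ_0 = M_E·5/EI, so M_E = 749.8/5 = 150 kN·m (hogging).
Span DE, ΣM about D with M_E applied at E: R_E^{DE}·9.2 = 355.1 + 150, so R_E^{DE} = 54.9 kN and R_D = 77.2 − 54.9 = 22.3 kN.
Span EF, ΣM about F: R_E^{EF}·5.8 = 706.4 + 150, so R_E^{EF} = 147.7 kN and R_F = 243.6 − 147.7 = 95.94 kN.
R_E = 54.9 + 147.7 = 202.6 kN.

R_E = 202.6 kN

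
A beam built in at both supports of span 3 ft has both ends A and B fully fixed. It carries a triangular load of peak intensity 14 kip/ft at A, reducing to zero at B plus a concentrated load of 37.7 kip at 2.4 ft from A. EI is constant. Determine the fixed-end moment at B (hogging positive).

M_B = 18.68 kip·ft

Release both end moments; the primary structure is a simply-supported span AB with redundants M_A and M_B.
On the primary (simply-supported) span, the end slopes from the loading are:
  at A: triangular load, peak 14: w₀L³/(45EI) = 8.4/EI
  at B: triangular load, peak 14: 7w₀L³/(360EI) = 7.35/EI
  at A: point load 37.7 at a = 2.4: Pab(L + b)/(6LEI) = 10.86/EI
  at B: point load 37.7 at a = 2.4: Pab(L + a)/(6LEI) = 16.29/EI
  θ_A0 = 19.26/EI,  θ_B0 = 23.64/EI
Flexibility coefficients: a unit moment at one end gives L/(3EI) there and L/(6EI) at the far end, so f₁₁ = f₂₂ = 1/EI and f₁₂ = f₂₁ = 0.5/EI.
Compatibility — zero rotation at each built-in end:
  1 M_A + 0.5 M_B = 19.26
  0.5 M_A + 1 M_B = 23.64
Solving the pair gives M_A = 9.919 kip·ft and M_B = 18.68 kip·ft (hogging).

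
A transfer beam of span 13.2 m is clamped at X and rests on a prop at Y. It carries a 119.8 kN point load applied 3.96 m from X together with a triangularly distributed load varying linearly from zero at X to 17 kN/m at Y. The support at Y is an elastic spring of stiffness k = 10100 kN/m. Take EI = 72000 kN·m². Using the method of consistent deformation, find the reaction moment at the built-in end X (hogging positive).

Remove the prop at Y; the released (primary) structure is a cantilever built in at X.
Primary-structure tip deflection at Y by superposition:
  point load 119.8 at a = 3.96: Pa²(3L − a)/(6EI) = 11159/EI
  triangular load, peak 17 at the free end: 11w₀L⁴/(120EI) = 47310/EI
  δ_0 = 58470/EI
Flexibility coefficient — unit upward force at Y: δ_{YY} = L³/(3EI) = 766.7/EI.
With EI = 72000 kN·m²: δ_0 = 0.81208 m and δ_{YY} = 0.010648 m/kN.
Compatibility — the spring shortens by R_Y/k under the reaction it provides: δ_0 − R_Y·δ_{YY} = R_Y/k. With 1/k = 0.000099 m/kN, R_Y = δ_0 / (δ_{YY} + 1/k) = 0.81208 / (0.010648 + 0.000099) = 75.56 kN.
Moment equilibrium about X: M_X = Σ(load moments about X) − R_Y·L = 1462 − 75.56×13.2 = 464.3 kN·m.

M_X = 464.3 kN·m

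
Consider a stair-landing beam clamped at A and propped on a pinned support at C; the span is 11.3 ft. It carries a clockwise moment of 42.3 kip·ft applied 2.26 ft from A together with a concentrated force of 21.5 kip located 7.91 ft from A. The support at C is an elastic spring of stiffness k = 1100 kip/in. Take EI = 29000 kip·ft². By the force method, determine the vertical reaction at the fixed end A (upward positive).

Release the roller at C. Primary structure: cantilever fixed at A.
Deflection at C on the released cantilever, summing each load's contribution:
  clockwise couple 42.3 at a = 2.26: M₀a(2L − a)/(2EI) = 972.2/EI
  point load 21.5 at a = 7.91: Pa²(3L − a)/(6EI) = 5827/EI
  δ_0 = 6799/EI
Flexibility coefficient — unit upward force at C: δ_{CC} = L³/(3EI) = 481/EI.
With EI = 29000 kip·ft²: δ_0 = 0.23446 ft and δ_{CC} = 0.016585 ft/kip.
Compatibility — the spring shortens by R_C/k under the reaction it provides: δ_0 − R_C·δ_{CC} = R_C/k. With 1/k = 1/(1100×12) ft/kip = 0.000076 ft/kip, R_C = δ_0 / (δ_{CC} + 1/k) = 0.23446 / (0.016585 + 0.000076) = 14.07 kip.
Vertical equilibrium: R_A = ΣP − R_C = 21.5 − 14.07 = 7.428 kip.

R_A = 7.428 kip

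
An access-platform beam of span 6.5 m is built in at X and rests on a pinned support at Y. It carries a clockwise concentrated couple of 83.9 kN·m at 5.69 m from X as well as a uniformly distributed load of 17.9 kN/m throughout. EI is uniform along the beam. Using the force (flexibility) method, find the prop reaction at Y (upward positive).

Release the roller at Y. Primary structure: cantilever fixed at X.
Primary-structure tip deflection at Y by superposition:
  clockwise couple 83.9 at a = 5.69: M₀a(2L − a)/(2EI) = 1745/EI
  UDL 17.9: wL⁴/(8EI) = 3994/EI
  δ_0 = 5739/EI
Tip deflection under a unit load at Y: L³/(3EI) = 91.54/EI.
The prop prevents deflection at Y: R_Y = δ_0/δ_{YY} = 5739/91.54 = 62.69 kN.

R_Y = 62.69 kN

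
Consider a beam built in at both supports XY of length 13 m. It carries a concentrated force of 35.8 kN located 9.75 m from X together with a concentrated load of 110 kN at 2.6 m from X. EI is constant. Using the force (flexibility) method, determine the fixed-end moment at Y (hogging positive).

M_Y = 111.2 kN·m

Release both end moments; the primary structure is a simply-supported span XY with redundants M_X and M_Y.
End rotations of the released simple span under the applied load (×1/EI):
  at X: point load 35.8 at a = 9.75: Pab(L + b)/(6LEI) = 236.3/EI
  at Y: point load 35.8 at a = 9.75: Pab(L + a)/(6LEI) = 330.9/EI
  at X: point load 110 at a = 2.6: Pab(L + b)/(6LEI) = 892.3/EI
  at Y: point load 110 at a = 2.6: Pab(L + a)/(6LEI) = 594.9/EI
  θ_X0 = 1129/EI,  θ_Y0 = 925.8/EI
Flexibility coefficients: a unit moment at one end gives L/(3EI) there and L/(6EI) at the far end, so f₁₁ = f₂₂ = 4.333/EI and f₁₂ = f₂₁ = 2.167/EI.
Compatibility — zero rotation at each built-in end:
  4.333 M_X + 2.167 M_Y = 1129
  2.167 M_X + 4.333 M_Y = 925.8
Solving the pair gives M_X = 204.9 kN·m and M_Y = 111.2 kN·m (hogging).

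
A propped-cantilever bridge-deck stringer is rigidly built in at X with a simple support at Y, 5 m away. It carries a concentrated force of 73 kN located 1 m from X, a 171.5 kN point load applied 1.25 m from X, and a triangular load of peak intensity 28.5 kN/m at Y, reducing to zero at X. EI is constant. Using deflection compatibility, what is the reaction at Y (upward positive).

Remove the prop at Y; the released (primary) structure is a cantilever built in at X.
Primary-structure tip deflection at Y by superposition:
  point load 73 at a = 1: Pa²(3L − a)/(6EI) = 170.3/EI
  point load 171.5 at a = 1.25: Pa²(3L − a)/(6EI) = 614.1/EI
  triangular load, peak 28.5 at the free end: 11w₀L⁴/(120EI) = 1633/EI
  δ_0 = 2417/EI
Tip deflection under a unit load at Y: L³/(3EI) = 41.67/EI.
Compatibility at Y: δ_0 − R_Y·δ_{YY} = 0, so R_Y = 2417/41.67 = 58.01 kN.

R_Y = 58.01 kN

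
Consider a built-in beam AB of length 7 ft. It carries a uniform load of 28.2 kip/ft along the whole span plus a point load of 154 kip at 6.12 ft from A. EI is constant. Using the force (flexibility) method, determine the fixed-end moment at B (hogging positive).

Release both end moments; the primary structure is a simply-supported span AB with redundants M_A and M_B.
End rotations of the released simple span under the applied load (×1/EI):
  at A: UDL 28.2: wL³/(24EI) = 403/EI
  at B: UDL 28.2: wL³/(24EI) = 403/EI
  at A: point load 154 at a = 6.12: Pab(L + b)/(6LEI) = 155.6/EI
  at B: point load 154 at a = 6.12: Pab(L + a)/(6LEI) = 259.1/EI
  θ_A0 = 558.6/EI,  θ_B0 = 662.1/EI
Flexibility coefficients: a unit moment at one end gives L/(3EI) there and L/(6EI) at the far end, so f₁₁ = f₂₂ = 2.333/EI and f₁₂ = f₂₁ = 1.167/EI.
Compatibility — zero rotation at each built-in end:
  2.333 M_A + 1.167 M_B = 558.6
  1.167 M_A + 2.333 M_B = 662.1
Solving the pair gives M_A = 130 kip·ft and M_B = 218.7 kip·ft (hogging).

M_B = 218.7 kip·ft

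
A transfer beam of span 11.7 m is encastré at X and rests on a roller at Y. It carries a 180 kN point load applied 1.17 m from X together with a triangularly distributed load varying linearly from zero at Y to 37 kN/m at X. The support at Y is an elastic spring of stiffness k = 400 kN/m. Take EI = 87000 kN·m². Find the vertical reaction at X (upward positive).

R_X = 363.8 kN

Release the roller at Y. Primary structure: cantilever fixed at X.
Free-end deflection of the primary structure under the applied loading (downward +):
  point load 180 at a = 1.17: Pa²(3L − a)/(6EI) = 1393/EI
  triangular load, peak 37 at the fixed end: w₀L⁴/(30EI) = 23111/EI
  δ_0 = 24505/EI
Flexibility coefficient — unit upward force at Y: δ_{YY} = L³/(3EI) = 533.9/EI.
With EI = 87000 kN·m²: δ_0 = 0.28166 m and δ_{YY} = 0.006136 m/kN.
Compatibility — the spring shortens by R_Y/k under the reaction it provides: δ_0 − R_Y·δ_{YY} = R_Y/k. With 1/k = 0.0025 m/kN, R_Y = δ_0 / (δ_{YY} + 1/k) = 0.28166 / (0.006136 + 0.0025) = 32.61 kN.
Vertical equilibrium: R_X = ΣP − R_Y = 396.4 − 32.61 = 363.8 kN.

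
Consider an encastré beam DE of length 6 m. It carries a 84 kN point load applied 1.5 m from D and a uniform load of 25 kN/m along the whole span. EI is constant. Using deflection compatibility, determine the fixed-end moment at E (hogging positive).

Take the two fixed-end moments M_D, M_E as redundants; the released structure is the simple span DE.
Simple-span end rotations at D and E under the given loads:
  at D: point load 84 at a = 1.5: Pab(L + b)/(6LEI) = 165.4/EI
  at E: point load 84 at a = 1.5: Pab(L + a)/(6LEI) = 118.1/EI
  at D: UDL 25: wL³/(24EI) = 225/EI
  at E: UDL 25: wL³/(24EI) = 225/EI
  θ_D0 = 390.4/EI,  θ_E0 = 343.1/EI
Flexibility coefficients: a unit moment at one end gives L/(3EI) there and L/(6EI) at the far end, so f₁₁ = f₂₂ = 2/EI and f₁₂ = f₂₁ = 1/EI.
Compatibility — zero rotation at each built-in end:
  2 M_D + 1 M_E = 390.4
  1 M_D + 2 M_E = 343.1
Solving the pair gives M_D = 145.9 kN·m and M_E = 98.62 kN·m (hogging).

M_E = 98.62 kN·m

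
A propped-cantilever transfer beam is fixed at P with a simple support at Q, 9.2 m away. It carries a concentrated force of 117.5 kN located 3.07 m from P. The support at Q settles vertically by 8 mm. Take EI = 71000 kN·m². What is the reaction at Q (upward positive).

R_Q = 15.25 kN

Choose R_Q as the redundant. The primary structure is the cantilever fixed at P.
Primary-structure tip deflection at Q by superposition:
  point load 117.5 at a = 3.07: Pa²(3L − a)/(6EI) = 4528/EI
Tip deflection under a unit load at Q: L³/(3EI) = 259.6/EI.
With EI = 71000 kN·m²: δ_0 = 0.063768 m and δ_{QQ} = 0.003656 m/kN.
Compatibility — the beam at Q must follow the support down by 0.008 m: δ_0 − R_Q·δ_{QQ} = 0.008, so R_Q = (0.063768 − 0.008)/0.003656 = 15.25 kN.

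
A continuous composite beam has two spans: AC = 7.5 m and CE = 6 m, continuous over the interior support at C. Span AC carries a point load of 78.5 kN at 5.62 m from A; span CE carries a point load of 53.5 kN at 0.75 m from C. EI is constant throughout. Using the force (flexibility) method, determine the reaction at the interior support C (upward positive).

R_C = 126.1 kN

Take M_C as the redundant. Released structure: two simple spans AC and CE with a hinge at C.
Rotations at C on the released spans (each span's end-slope, ×1/EI):
  span AC: point load 78.5 at a = 5.62: Pab(L + a)/(6LEI) = 241.8/EI
  span CE: point load 53.5 at a = 0.75: Pab(L + b)/(6LEI) = 65.83/EI
  relative rotation θ_0 = (241.8 + 65.83)/EI = 307.6/EI
A unit hogging moment at C produces rotation L₁/(3EI) + L₂/(3EI) = 4.5/EI.
Compatibility: M_C·(L₁+L₂)/(3EI) = θ_0, giving M_C = 68.37 kN·m (hogging).
Span AC, ΣM about A with M_C applied at C: R_C^{AC}·7.5 = 441.2 + 68.37, so R_C^{AC} = 67.94 kN and R_A = 78.5 − 67.94 = 10.56 kN.
Span CE, ΣM about E: R_C^{CE}·6 = 280.9 + 68.37, so R_C^{CE} = 58.21 kN and R_E = 53.5 − 58.21 = -4.707 kN.
R_C = 67.94 + 58.21 = 126.1 kN.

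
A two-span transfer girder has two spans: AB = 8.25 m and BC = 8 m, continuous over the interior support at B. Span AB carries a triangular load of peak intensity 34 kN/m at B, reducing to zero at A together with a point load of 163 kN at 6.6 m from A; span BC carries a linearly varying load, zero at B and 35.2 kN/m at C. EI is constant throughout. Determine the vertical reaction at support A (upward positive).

Take M_B as the redundant. Released structure: two simple spans AB and BC with a hinge at B.
Discontinuity in slope at B on the released structure — sum the simple-span end rotations:
  span AB: triangular load, peak 34: w₀L³/(45EI) = 424.3/EI
  span AB: point load 163 at a = 6.6: Pab(L + a)/(6LEI) = 532.5/EI
  span BC: triangular load, peak 35.2: 7w₀L³/(360EI) = 350.4/EI
  relative rotation θ_0 = (956.8 + 350.4)/EI = 1307/EI
A unit hogging moment at B produces rotation L₁/(3EI) + L₂/(3EI) = 5.417/EI.
Compatibility: M_B·(L₁+L₂)/(3EI) = θ_0, giving M_B = 241.3 kN·m (hogging).
Span AB, ΣM about A with M_B applied at B: R_B^{AB}·8.25 = 1847 + 241.3, so R_B^{AB} = 253.2 kN and R_A = 303.2 − 253.2 = 50.1 kN.

R_A = 50.1 kN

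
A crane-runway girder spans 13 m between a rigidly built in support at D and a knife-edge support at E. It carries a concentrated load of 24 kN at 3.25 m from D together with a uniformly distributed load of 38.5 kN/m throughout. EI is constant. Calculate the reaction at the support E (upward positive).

R_E = 189.8 kN

Take the reaction at E as the redundant and release it; the primary structure is a cantilever fixed at D.
Deflection at E on the released cantilever, summing each load's contribution:
  point load 24 at a = 3.25: Pa²(3L − a)/(6EI) = 1510/EI
  UDL 38.5: wL⁴/(8EI) = 137450/EI
  δ_0 = 138960/EI
Tip deflection under a unit load at E: L³/(3EI) = 732.3/EI.
Compatibility at E: δ_0 − R_E·δ_{EE} = 0, so R_E = 138960/732.3 = 189.8 kN.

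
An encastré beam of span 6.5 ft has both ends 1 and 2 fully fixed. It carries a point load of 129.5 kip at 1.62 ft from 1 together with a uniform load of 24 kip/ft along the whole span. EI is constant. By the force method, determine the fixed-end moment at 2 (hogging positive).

Release both end moments; the primary structure is a simply-supported span 12 with redundants M_1 and M_2.
End rotations of the released simple span under the applied load (×1/EI):
  at 1: point load 129.5 at a = 1.62: Pab(L + b)/(6LEI) = 298.7/EI
  at 2: point load 129.5 at a = 1.62: Pab(L + a)/(6LEI) = 213.2/EI
  at 1: UDL 24: wL³/(24EI) = 274.6/EI
  at 2: UDL 24: wL³/(24EI) = 274.6/EI
  θ_10 = 573.4/EI,  θ_20 = 487.8/EI
Flexibility coefficients: a unit moment at one end gives L/(3EI) there and L/(6EI) at the far end, so f₁₁ = f₂₂ = 2.167/EI and f₁₂ = f₂₁ = 1.083/EI.
Compatibility — zero rotation at each built-in end:
  2.167 M_1 + 1.083 M_2 = 573.4
  1.083 M_1 + 2.167 M_2 = 487.8
Solving the pair gives M_1 = 202.7 kip·ft and M_2 = 123.8 kip·ft (hogging).

M_2 = 123.8 kip·ft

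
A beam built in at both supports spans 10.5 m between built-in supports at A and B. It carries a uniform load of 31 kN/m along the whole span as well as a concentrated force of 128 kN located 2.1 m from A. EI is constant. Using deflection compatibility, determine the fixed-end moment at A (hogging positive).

M_A = 456.8 kN·m

Take the two fixed-end moments M_A, M_B as redundants; the released structure is the simple span AB.
Simple-span end rotations at A and B under the given loads:
  at A: UDL 31: wL³/(24EI) = 1495/EI
  at B: UDL 31: wL³/(24EI) = 1495/EI
  at A: point load 128 at a = 2.1: Pab(L + b)/(6LEI) = 677.4/EI
  at B: point load 128 at a = 2.1: Pab(L + a)/(6LEI) = 451.6/EI
  θ_A0 = 2173/EI,  θ_B0 = 1947/EI
Flexibility coefficients: a unit moment at one end gives L/(3EI) there and L/(6EI) at the far end, so f₁₁ = f₂₂ = 3.5/EI and f₁₂ = f₂₁ = 1.75/EI.
Compatibility — zero rotation at each built-in end:
  3.5 M_A + 1.75 M_B = 2173
  1.75 M_A + 3.5 M_B = 1947
Solving the pair gives M_A = 456.8 kN·m and M_B = 327.8 kN·m (hogging).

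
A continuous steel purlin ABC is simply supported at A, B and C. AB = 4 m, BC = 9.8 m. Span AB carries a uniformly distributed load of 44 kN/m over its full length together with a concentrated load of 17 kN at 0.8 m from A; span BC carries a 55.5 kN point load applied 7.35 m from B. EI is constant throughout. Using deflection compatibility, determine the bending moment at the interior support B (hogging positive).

M_B = 72.66 kN·m

Take M_B as the redundant. Released structure: two simple spans AB and BC with a hinge at B.
Discontinuity in slope at B on the released structure — sum the simple-span end rotations:
  span AB: UDL 44: wL³/(24EI) = 117.3/EI
  span AB: point load 17 at a = 0.8: Pab(L + a)/(6LEI) = 8.704/EI
  span BC: point load 55.5 at a = 7.35: Pab(L + b)/(6LEI) = 208.2/EI
  relative rotation θ_0 = (126 + 208.2)/EI = 334.2/EI
A unit hogging moment at B produces rotation L₁/(3EI) + L₂/(3EI) = 4.6/EI.
Compatibility: M_B·(L₁+L₂)/(3EI) = θ_0, giving M_B = 72.66 kN·m (hogging).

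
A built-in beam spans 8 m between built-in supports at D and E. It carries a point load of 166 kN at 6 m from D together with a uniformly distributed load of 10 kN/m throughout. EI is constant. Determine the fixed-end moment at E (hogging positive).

M_E = 240.1 kN·m

Take the two fixed-end moments M_D, M_E as redundants; the released structure is the simple span DE.
Simple-span end rotations at D and E under the given loads:
  at D: point load 166 at a = 6: Pab(L + b)/(6LEI) = 415/EI
  at E: point load 166 at a = 6: Pab(L + a)/(6LEI) = 581/EI
  at D: UDL 10: wL³/(24EI) = 213.3/EI
  at E: UDL 10: wL³/(24EI) = 213.3/EI
  θ_D0 = 628.3/EI,  θ_E0 = 794.3/EI
Flexibility coefficients: a unit moment at one end gives L/(3EI) there and L/(6EI) at the far end, so f₁₁ = f₂₂ = 2.667/EI and f₁₂ = f₂₁ = 1.333/EI.
Compatibility — zero rotation at each built-in end:
  2.667 M_D + 1.333 M_E = 628.3
  1.333 M_D + 2.667 M_E = 794.3
Solving the pair gives M_D = 115.6 kN·m and M_E = 240.1 kN·m (hogging).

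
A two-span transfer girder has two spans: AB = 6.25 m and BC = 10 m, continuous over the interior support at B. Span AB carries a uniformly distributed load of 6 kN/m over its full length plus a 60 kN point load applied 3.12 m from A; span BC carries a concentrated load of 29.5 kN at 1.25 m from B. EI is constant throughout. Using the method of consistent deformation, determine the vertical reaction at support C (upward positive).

R_C = -2.004 kN

Insert a hinge at B; M_B is the redundant, and each span becomes simply supported.
Rotations at B on the released spans (each span's end-slope, ×1/EI):
  span AB: UDL 6: wL³/(24EI) = 61.04/EI
  span AB: point load 60 at a = 3.12: Pab(L + a)/(6LEI) = 146.4/EI
  span BC: point load 29.5 at a = 1.25: Pab(L + b)/(6LEI) = 100.8/EI
  relative rotation θ_0 = (207.4 + 100.8)/EI = 308.3/EI
A unit hogging moment at B produces rotation L₁/(3EI) + L₂/(3EI) = 5.417/EI.
Slope continuity at B: θ_0 = M_B·5.417/EI, so M_B = 308.3/5.417 = 56.91 kN·m (hogging).
Span BC, ΣM about C: R_B^{BC}·10 = 258.1 + 56.91, so R_B^{BC} = 31.5 kN and R_C = 29.5 − 31.5 = -2.004 kN.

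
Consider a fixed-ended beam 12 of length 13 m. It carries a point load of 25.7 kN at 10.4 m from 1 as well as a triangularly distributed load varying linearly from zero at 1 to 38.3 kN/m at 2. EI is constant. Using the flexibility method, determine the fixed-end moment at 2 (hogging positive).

Take the two fixed-end moments M_1, M_2 as redundants; the released structure is the simple span 12.
Simple-span end rotations at 1 and 2 under the given loads:
  at 1: point load 25.7 at a = 10.4: Pab(L + b)/(6LEI) = 139/EI
  at 2: point load 25.7 at a = 10.4: Pab(L + a)/(6LEI) = 208.5/EI
  at 1: triangular load, peak 38.3: 7w₀L³/(360EI) = 1636/EI
  at 2: triangular load, peak 38.3: w₀L³/(45EI) = 1870/EI
  θ_10 = 1775/EI,  θ_20 = 2078/EI
Flexibility coefficients: a unit moment at one end gives L/(3EI) there and L/(6EI) at the far end, so f₁₁ = f₂₂ = 4.333/EI and f₁₂ = f₂₁ = 2.167/EI.
Compatibility — zero rotation at each built-in end:
  4.333 M_1 + 2.167 M_2 = 1775
  2.167 M_1 + 4.333 M_2 = 2078
Solving the pair gives M_1 = 226.4 kN·m and M_2 = 366.4 kN·m (hogging).

M_2 = 366.4 kN·m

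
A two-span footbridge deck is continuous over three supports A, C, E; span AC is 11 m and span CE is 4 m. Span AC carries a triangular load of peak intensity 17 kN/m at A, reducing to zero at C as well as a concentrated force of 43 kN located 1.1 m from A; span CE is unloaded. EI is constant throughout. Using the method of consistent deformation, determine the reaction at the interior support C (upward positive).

Insert a hinge at C; M_C is the redundant, and each span becomes simply supported.
Rotations at C on the released spans (each span's end-slope, ×1/EI):
  span AC: triangular load, peak 17: 7w₀L³/(360EI) = 440/EI
  span AC: point load 43 at a = 1.1: Pab(L + a)/(6LEI) = 85.85/EI
  relative rotation θ_0 = (525.8 + 0)/EI = 525.8/EI
A unit hogging moment at C produces rotation L₁/(3EI) + L₂/(3EI) = 5/EI.
Compatibility: M_C·(L₁+L₂)/(3EI) = θ_0, giving M_C = 105.2 kN·m (hogging).
Span AC, ΣM about A with M_C applied at C: R_C^{AC}·11 = 390.1 + 105.2, so R_C^{AC} = 45.03 kN and R_A = 136.5 − 45.03 = 91.47 kN.
Span CE, ΣM about E: R_C^{CE}·4 = 0 + 105.2, so R_C^{CE} = 26.29 kN and R_E = 0 − 26.29 = -26.29 kN.
R_C = 45.03 + 26.29 = 71.32 kN.

R_C = 71.32 kN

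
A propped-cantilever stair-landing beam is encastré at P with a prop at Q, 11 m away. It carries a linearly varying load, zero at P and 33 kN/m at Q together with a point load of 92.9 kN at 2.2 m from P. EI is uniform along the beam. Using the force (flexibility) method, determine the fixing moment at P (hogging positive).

M_P = 380.1 kN·m

Remove the prop at Q; the released (primary) structure is a cantilever built in at P.
Primary-structure tip deflection at Q by superposition:
  triangular load, peak 33 at the free end: 11w₀L⁴/(120EI) = 44289/EI
  point load 92.9 at a = 2.2: Pa²(3L − a)/(6EI) = 2308/EI
  δ_0 = 46597/EI
Flexibility coefficient — unit upward force at Q: δ_{QQ} = L³/(3EI) = 443.7/EI.
The prop prevents deflection at Q: R_Q = δ_0/δ_{QQ} = 46597/443.7 = 105 kN.
Moment equilibrium about P: M_P = Σ(load moments about P) − R_Q·L = 1535 − 105×11 = 380.1 kN·m.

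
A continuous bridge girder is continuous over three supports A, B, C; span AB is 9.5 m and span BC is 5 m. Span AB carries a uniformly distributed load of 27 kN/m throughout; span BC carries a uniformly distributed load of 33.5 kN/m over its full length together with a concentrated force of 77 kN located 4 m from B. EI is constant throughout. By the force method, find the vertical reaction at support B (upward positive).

R_B = 303.2 kN

Take M_B as the redundant. Released structure: two simple spans AB and BC with a hinge at B.
Rotations at B on the released spans (each span's end-slope, ×1/EI):
  span AB: UDL 27: wL³/(24EI) = 964.5/EI
  span BC: UDL 33.5: wL³/(24EI) = 174.5/EI
  span BC: point load 77 at a = 4: Pab(L + b)/(6LEI) = 61.6/EI
  relative rotation θ_0 = (964.5 + 236.1)/EI = 1201/EI
A unit hogging moment at B produces rotation L₁/(3EI) + L₂/(3EI) = 4.833/EI.
Slope continuity at B: θ_0 = M_B·4.833/EI, so M_B = 1201/4.833 = 248.4 kN·m (hogging).
Span AB, ΣM about A with M_B applied at B: R_B^{AB}·9.5 = 1218 + 248.4, so R_B^{AB} = 154.4 kN and R_A = 256.5 − 154.4 = 102.1 kN.
Span BC, ΣM about C: R_B^{BC}·5 = 495.8 + 248.4, so R_B^{BC} = 148.8 kN and R_C = 244.5 − 148.8 = 95.67 kN.
R_B = 154.4 + 148.8 = 303.2 kN.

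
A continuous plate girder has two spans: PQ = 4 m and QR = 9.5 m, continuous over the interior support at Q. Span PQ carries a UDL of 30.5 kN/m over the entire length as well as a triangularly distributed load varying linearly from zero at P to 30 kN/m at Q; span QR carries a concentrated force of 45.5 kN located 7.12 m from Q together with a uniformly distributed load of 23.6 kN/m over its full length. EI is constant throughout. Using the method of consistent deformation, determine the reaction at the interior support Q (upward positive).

Release continuity at Q by inserting a hinge; the redundant is the internal moment M_Q. The primary structure is two simply-supported spans PQ and QR.
Discontinuity in slope at Q on the released structure — sum the simple-span end rotations:
  span PQ: UDL 30.5: wL³/(24EI) = 81.33/EI
  span PQ: triangular load, peak 30: w₀L³/(45EI) = 42.67/EI
  span QR: point load 45.5 at a = 7.12: Pab(L + b)/(6LEI) = 160.7/EI
  span QR: UDL 23.6: wL³/(24EI) = 843.1/EI
  relative rotation θ_0 = (124 + 1004)/EI = 1128/EI
A unit hogging moment at Q produces rotation L₁/(3EI) + L₂/(3EI) = 4.5/EI.
Compatibility: M_Q·(L₁+L₂)/(3EI) = θ_0, giving M_Q = 250.6 kN·m (hogging).
Span PQ, ΣM about P with M_Q applied at Q: R_Q^{PQ}·4 = 404 + 250.6, so R_Q^{PQ} = 163.7 kN and R_P = 182 − 163.7 = 18.35 kN.
Span QR, ΣM about R: R_Q^{QR}·9.5 = 1173 + 250.6, so R_Q^{QR} = 149.9 kN and R_R = 269.7 − 149.9 = 119.8 kN.
R_Q = 163.7 + 149.9 = 313.5 kN.

R_Q = 313.5 kN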